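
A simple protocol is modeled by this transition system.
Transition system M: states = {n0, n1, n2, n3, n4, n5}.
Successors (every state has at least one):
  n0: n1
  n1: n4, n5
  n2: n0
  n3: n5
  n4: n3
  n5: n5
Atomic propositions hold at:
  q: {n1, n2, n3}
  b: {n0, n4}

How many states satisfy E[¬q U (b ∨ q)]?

Sat(¬q) = {n0, n4, n5}
Sat(b ∨ q) = {n0, n1, n2, n3, n4}
E[¬q U (b ∨ q)]: least fixpoint, start Z0 = Sat((b ∨ q)) = {n0, n1, n2, n3, n4}, add states in Sat(¬q) with some successor in Z. Already a fixed point.
Sat(E[¬q U (b ∨ q)]) = {n0, n1, n2, n3, n4}
|Sat(E[¬q U (b ∨ q)])| = |{n0, n1, n2, n3, n4}| = 5.

5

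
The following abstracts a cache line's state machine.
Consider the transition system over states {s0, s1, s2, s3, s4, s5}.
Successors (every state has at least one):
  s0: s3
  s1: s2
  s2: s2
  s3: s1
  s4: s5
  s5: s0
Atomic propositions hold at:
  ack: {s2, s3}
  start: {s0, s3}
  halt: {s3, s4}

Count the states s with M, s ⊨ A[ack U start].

2

A[ack U start]: least fixpoint, start Z0 = Sat(start) = {s0, s3}, add states in Sat(ack) with every successor in Z. Already a fixed point.
Sat(A[ack U start]) = {s0, s3}
|Sat(A[ack U start])| = |{s0, s3}| = 2.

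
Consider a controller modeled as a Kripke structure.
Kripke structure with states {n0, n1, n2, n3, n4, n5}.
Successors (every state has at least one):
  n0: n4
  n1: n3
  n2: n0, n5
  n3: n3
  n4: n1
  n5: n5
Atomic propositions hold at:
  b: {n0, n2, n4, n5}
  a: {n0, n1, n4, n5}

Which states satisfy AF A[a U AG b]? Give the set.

AG b: greatest fixpoint, start Z0 = {n0, n2, n4, n5}, keep only states in Sat with every successor in Z. Z1 = {n0, n2, n5}; Z2 = {n2, n5}; Z3 = {n5}; fixed.
Sat(AG b) = {n5}
A[a U AG b]: least fixpoint, start Z0 = Sat(AG b) = {n5}, add states in Sat(a) with every successor in Z. Already a fixed point.
Sat(A[a U AG b]) = {n5}
AF A[a U AG b]: least fixpoint, start Z0 = {n5}, add states with every successor in Z. Already a fixed point.
Sat(AF A[a U AG b]) = {n5}

{n5}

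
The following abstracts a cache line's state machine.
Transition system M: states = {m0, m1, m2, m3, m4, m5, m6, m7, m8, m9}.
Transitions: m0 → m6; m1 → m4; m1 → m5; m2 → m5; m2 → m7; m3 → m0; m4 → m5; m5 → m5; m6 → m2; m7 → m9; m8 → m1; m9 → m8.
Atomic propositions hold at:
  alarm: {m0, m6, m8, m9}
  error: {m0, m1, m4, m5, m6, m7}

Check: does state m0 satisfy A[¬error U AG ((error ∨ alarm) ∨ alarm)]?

No

Sat(¬error) = {m2, m3, m8, m9}
Sat(error ∨ alarm) = {m0, m1, m4, m5, m6, m7, m8, m9}
Sat((error ∨ alarm) ∨ alarm) = {m0, m1, m4, m5, m6, m7, m8, m9}
AG ((error ∨ alarm) ∨ alarm): greatest fixpoint, start Z0 = {m0, m1, m4, m5, m6, m7, m8, m9}, keep only states in Sat with every successor in Z. Z1 = {m0, m1, m4, m5, m7, m8, m9}; Z2 = {m1, m4, m5, m7, m8, m9}; fixed.
Sat(AG ((error ∨ alarm) ∨ alarm)) = {m1, m4, m5, m7, m8, m9}
A[¬error U AG ((error ∨ alarm) ∨ alarm)]: least fixpoint, start Z0 = Sat(AG ((error ∨ alarm) ∨ alarm)) = {m1, m4, m5, m7, m8, m9}, add states in Sat(¬error) with every successor in Z. Z1 = {m1, m2, m4, m5, m7, m8, m9}; fixed.
Sat(A[¬error U AG ((error ∨ alarm) ∨ alarm)]) = {m1, m2, m4, m5, m7, m8, m9}
m0 ∉ Sat(A[¬error U AG ((error ∨ alarm) ∨ alarm)]) = {m1, m2, m4, m5, m7, m8, m9}, so the formula does not hold at m0.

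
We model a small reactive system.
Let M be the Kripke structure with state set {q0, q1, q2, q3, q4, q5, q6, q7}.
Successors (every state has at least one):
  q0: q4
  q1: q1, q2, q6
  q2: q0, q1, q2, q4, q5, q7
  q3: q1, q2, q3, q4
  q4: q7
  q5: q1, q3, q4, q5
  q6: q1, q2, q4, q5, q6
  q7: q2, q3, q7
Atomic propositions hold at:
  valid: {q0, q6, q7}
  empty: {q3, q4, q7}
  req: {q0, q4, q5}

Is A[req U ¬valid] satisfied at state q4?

Yes

Sat(¬valid) = {q1, q2, q3, q4, q5}
A[req U ¬valid]: least fixpoint, start Z0 = Sat(¬valid) = {q1, q2, q3, q4, q5}, add states in Sat(req) with every successor in Z. Z1 = {q0, q1, q2, q3, q4, q5}; fixed.
Sat(A[req U ¬valid]) = {q0, q1, q2, q3, q4, q5}
q4 ∈ Sat(A[req U ¬valid]) = {q0, q1, q2, q3, q4, q5}, so the formula holds at q4.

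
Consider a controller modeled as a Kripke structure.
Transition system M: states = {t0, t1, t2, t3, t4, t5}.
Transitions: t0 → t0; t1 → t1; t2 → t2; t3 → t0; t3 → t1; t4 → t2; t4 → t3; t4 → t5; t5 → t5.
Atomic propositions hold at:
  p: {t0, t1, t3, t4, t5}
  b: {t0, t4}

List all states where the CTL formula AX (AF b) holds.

{t0}

AF b: least fixpoint, start Z0 = {t0, t4}, add states with every successor in Z. Already a fixed point.
Sat(AF b) = {t0, t4}
Sat(AX (AF b)) = {s : every successor in {t0, t4}} = {t0}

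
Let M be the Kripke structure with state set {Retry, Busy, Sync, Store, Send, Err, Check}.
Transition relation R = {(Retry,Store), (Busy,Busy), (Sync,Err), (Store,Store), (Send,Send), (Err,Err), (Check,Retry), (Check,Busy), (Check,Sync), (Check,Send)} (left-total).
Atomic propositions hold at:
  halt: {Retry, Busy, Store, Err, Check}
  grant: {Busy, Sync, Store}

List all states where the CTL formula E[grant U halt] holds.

{Retry, Busy, Sync, Store, Err, Check}

E[grant U halt]: least fixpoint, start Z0 = Sat(halt) = {Retry, Busy, Store, Err, Check}, add states in Sat(grant) with some successor in Z. Z1 = {Retry, Busy, Sync, Store, Err, Check}; fixed.
Sat(E[grant U halt]) = {Retry, Busy, Sync, Store, Err, Check}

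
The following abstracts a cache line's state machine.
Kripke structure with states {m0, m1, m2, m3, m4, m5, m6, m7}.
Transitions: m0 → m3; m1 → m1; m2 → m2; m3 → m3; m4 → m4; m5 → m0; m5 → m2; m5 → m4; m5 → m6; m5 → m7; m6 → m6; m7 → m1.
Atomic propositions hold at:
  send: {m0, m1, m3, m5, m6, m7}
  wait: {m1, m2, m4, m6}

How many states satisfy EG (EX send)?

Sat(EX send) = {s : some successor in {m0, m1, m3, m5, m6, m7}} = {m0, m1, m3, m5, m6, m7}
EG (EX send): greatest fixpoint, start Z0 = {m0, m1, m3, m5, m6, m7}, keep only states in Sat with some successor in Z. Already a fixed point.
Sat(EG (EX send)) = {m0, m1, m3, m5, m6, m7}
|Sat(EG (EX send))| = |{m0, m1, m3, m5, m6, m7}| = 6.

6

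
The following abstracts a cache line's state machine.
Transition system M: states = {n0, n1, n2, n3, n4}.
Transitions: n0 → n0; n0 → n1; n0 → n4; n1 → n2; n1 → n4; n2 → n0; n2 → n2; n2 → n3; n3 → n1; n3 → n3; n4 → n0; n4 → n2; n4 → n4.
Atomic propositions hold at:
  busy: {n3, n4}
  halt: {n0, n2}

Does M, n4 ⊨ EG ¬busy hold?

Sat(¬busy) = {n0, n1, n2}
EG ¬busy: greatest fixpoint, start Z0 = {n0, n1, n2}, keep only states in Sat with some successor in Z. Already a fixed point.
Sat(EG ¬busy) = {n0, n1, n2}
n4 ∉ Sat(EG ¬busy) = {n0, n1, n2}, so the formula does not hold at n4.

No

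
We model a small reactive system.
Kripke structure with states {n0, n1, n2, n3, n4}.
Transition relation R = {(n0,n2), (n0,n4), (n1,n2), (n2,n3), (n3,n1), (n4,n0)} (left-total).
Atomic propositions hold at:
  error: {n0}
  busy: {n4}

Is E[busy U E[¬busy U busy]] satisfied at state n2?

No

Sat(¬busy) = {n0, n1, n2, n3}
E[¬busy U busy]: least fixpoint, start Z0 = Sat(busy) = {n4}, add states in Sat(¬busy) with some successor in Z. Z1 = {n0, n4}; fixed.
Sat(E[¬busy U busy]) = {n0, n4}
E[busy U E[¬busy U busy]]: least fixpoint, start Z0 = Sat(E[¬busy U busy]) = {n0, n4}, add states in Sat(busy) with some successor in Z. Already a fixed point.
Sat(E[busy U E[¬busy U busy]]) = {n0, n4}
n2 ∉ Sat(E[busy U E[¬busy U busy]]) = {n0, n4}, so the formula does not hold at n2.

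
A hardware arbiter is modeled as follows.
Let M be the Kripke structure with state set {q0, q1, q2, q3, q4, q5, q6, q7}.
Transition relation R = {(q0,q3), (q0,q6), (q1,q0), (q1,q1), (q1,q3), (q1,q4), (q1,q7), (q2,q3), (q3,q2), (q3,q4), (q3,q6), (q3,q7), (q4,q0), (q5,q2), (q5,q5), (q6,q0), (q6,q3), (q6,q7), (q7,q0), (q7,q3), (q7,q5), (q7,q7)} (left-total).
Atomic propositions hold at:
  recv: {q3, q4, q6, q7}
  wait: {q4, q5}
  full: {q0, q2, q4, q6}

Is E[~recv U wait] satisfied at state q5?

Sat(~recv) = {q0, q1, q2, q5}
E[~recv U wait]: least fixpoint, start Z0 = Sat(wait) = {q4, q5}, add states in Sat(~recv) with some successor in Z. Z1 = {q1, q4, q5}; fixed.
Sat(E[~recv U wait]) = {q1, q4, q5}
q5 ∈ Sat(E[~recv U wait]) = {q1, q4, q5}, so the formula holds at q5.

Yes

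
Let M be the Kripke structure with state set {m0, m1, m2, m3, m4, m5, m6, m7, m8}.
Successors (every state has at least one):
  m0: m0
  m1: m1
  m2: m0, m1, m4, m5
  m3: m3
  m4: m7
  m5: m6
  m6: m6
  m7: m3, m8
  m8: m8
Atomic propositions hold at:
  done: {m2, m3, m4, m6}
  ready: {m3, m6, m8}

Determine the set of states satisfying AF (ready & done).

{m3, m5, m6}

Sat(ready & done) = {m3, m6}
AF (ready & done): least fixpoint, start Z0 = {m3, m6}, add states with every successor in Z. Z1 = {m3, m5, m6}; fixed.
Sat(AF (ready & done)) = {m3, m5, m6}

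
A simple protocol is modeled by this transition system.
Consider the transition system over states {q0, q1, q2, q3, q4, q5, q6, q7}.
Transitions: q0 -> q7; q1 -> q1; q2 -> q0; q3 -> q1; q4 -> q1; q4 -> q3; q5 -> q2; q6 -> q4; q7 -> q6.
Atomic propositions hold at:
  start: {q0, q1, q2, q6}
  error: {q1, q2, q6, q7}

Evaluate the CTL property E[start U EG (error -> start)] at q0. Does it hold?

No

Sat(error -> start) = {q0, q1, q2, q3, q4, q5, q6}
EG (error -> start): greatest fixpoint, start Z0 = {q0, q1, q2, q3, q4, q5, q6}, keep only states in Sat with some successor in Z. Z1 = {q1, q2, q3, q4, q5, q6}; Z2 = {q1, q3, q4, q5, q6}; Z3 = {q1, q3, q4, q6}; fixed.
Sat(EG (error -> start)) = {q1, q3, q4, q6}
E[start U EG (error -> start)]: least fixpoint, start Z0 = Sat(EG (error -> start)) = {q1, q3, q4, q6}, add states in Sat(start) with some successor in Z. Already a fixed point.
Sat(E[start U EG (error -> start)]) = {q1, q3, q4, q6}
q0 ∉ Sat(E[start U EG (error -> start)]) = {q1, q3, q4, q6}, so the formula does not hold at q0.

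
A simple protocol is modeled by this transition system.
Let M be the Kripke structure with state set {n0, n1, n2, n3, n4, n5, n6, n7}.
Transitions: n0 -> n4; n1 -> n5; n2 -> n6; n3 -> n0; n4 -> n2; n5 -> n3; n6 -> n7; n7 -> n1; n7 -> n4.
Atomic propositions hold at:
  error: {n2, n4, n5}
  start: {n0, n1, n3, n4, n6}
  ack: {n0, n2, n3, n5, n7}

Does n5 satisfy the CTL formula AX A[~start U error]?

No

Sat(~start) = {n2, n5, n7}
A[~start U error]: least fixpoint, start Z0 = Sat(error) = {n2, n4, n5}, add states in Sat(~start) with every successor in Z. Already a fixed point.
Sat(A[~start U error]) = {n2, n4, n5}
Sat(AX A[~start U error]) = {s : every successor in {n2, n4, n5}} = {n0, n1, n4}
n5 ∉ Sat(AX A[~start U error]) = {n0, n1, n4}, so the formula does not hold at n5.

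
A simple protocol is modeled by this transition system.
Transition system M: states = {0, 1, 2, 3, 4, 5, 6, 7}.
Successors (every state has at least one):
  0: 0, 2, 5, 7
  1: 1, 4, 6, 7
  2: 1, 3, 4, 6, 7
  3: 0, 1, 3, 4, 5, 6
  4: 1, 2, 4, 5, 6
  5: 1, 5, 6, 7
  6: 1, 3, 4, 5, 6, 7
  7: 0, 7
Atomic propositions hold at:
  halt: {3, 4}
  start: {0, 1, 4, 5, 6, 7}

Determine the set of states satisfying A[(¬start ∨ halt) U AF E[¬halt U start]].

{0, 1, 2, 4, 5, 6, 7}

Sat(¬start) = {2, 3}
Sat(¬start ∨ halt) = {2, 3, 4}
Sat(¬halt) = {0, 1, 2, 5, 6, 7}
E[¬halt U start]: least fixpoint, start Z0 = Sat(start) = {0, 1, 4, 5, 6, 7}, add states in Sat(¬halt) with some successor in Z. Z1 = {0, 1, 2, 4, 5, 6, 7}; fixed.
Sat(E[¬halt U start]) = {0, 1, 2, 4, 5, 6, 7}
AF E[¬halt U start]: least fixpoint, start Z0 = {0, 1, 2, 4, 5, 6, 7}, add states with every successor in Z. Already a fixed point.
Sat(AF E[¬halt U start]) = {0, 1, 2, 4, 5, 6, 7}
A[(¬start ∨ halt) U AF E[¬halt U start]]: least fixpoint, start Z0 = Sat(AF E[¬halt U start]) = {0, 1, 2, 4, 5, 6, 7}, add states in Sat(¬start ∨ halt) with every successor in Z. Already a fixed point.
Sat(A[(¬start ∨ halt) U AF E[¬halt U start]]) = {0, 1, 2, 4, 5, 6, 7}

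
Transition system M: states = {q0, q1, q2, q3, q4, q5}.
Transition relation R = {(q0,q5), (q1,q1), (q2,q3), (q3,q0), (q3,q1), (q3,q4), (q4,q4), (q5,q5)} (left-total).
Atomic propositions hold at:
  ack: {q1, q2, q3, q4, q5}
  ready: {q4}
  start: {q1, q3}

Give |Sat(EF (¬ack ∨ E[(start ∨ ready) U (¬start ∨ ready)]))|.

5

Sat(¬ack) = {q0}
Sat(start ∨ ready) = {q1, q3, q4}
Sat(¬start) = {q0, q2, q4, q5}
Sat(¬start ∨ ready) = {q0, q2, q4, q5}
E[(start ∨ ready) U (¬start ∨ ready)]: least fixpoint, start Z0 = Sat((¬start ∨ ready)) = {q0, q2, q4, q5}, add states in Sat(start ∨ ready) with some successor in Z. Z1 = {q0, q2, q3, q4, q5}; fixed.
Sat(E[(start ∨ ready) U (¬start ∨ ready)]) = {q0, q2, q3, q4, q5}
Sat(¬ack ∨ E[(start ∨ ready) U (¬start ∨ ready)]) = {q0, q2, q3, q4, q5}
EF (¬ack ∨ E[(start ∨ ready) U (¬start ∨ ready)]): least fixpoint, start Z0 = {q0, q2, q3, q4, q5}, add states with some successor in Z. Already a fixed point.
Sat(EF (¬ack ∨ E[(start ∨ ready) U (¬start ∨ ready)])) = {q0, q2, q3, q4, q5}
|Sat(EF (¬ack ∨ E[(start ∨ ready) U (¬start ∨ ready)]))| = |{q0, q2, q3, q4, q5}| = 5.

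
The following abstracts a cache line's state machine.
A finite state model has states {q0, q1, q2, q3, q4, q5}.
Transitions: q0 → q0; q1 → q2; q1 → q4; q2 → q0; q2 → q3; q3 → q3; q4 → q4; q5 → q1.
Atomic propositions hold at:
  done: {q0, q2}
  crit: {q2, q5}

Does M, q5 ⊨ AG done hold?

AG done: greatest fixpoint, start Z0 = {q0, q2}, keep only states in Sat with every successor in Z. Z1 = {q0}; fixed.
Sat(AG done) = {q0}
q5 ∉ Sat(AG done) = {q0}, so the formula does not hold at q5.

No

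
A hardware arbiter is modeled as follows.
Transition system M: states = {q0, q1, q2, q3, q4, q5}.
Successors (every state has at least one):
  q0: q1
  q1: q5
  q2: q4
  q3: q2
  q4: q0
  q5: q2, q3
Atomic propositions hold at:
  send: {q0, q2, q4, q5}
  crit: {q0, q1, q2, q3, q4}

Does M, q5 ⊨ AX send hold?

No

Sat(AX send) = {s : every successor in {q0, q2, q4, q5}} = {q1, q2, q3, q4}
q5 ∉ Sat(AX send) = {q1, q2, q3, q4}, so the formula does not hold at q5.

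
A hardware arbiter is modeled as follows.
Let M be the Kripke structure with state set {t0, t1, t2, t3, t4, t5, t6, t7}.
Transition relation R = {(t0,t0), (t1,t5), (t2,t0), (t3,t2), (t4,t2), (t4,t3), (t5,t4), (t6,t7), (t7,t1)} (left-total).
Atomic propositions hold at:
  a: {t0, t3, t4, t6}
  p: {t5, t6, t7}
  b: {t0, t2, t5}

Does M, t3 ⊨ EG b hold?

No

EG b: greatest fixpoint, start Z0 = {t0, t2, t5}, keep only states in Sat with some successor in Z. Z1 = {t0, t2}; fixed.
Sat(EG b) = {t0, t2}
t3 ∉ Sat(EG b) = {t0, t2}, so the formula does not hold at t3.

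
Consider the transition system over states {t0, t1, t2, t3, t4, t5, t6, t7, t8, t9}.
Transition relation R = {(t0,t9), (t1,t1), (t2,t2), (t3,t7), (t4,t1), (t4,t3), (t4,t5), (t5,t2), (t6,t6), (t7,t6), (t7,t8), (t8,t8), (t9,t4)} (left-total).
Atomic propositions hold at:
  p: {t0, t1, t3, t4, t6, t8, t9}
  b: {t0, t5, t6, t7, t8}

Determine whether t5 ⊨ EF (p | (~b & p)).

No

Sat(~b) = {t1, t2, t3, t4, t9}
Sat(~b & p) = {t1, t3, t4, t9}
Sat(p | (~b & p)) = {t0, t1, t3, t4, t6, t8, t9}
EF (p | (~b & p)): least fixpoint, start Z0 = {t0, t1, t3, t4, t6, t8, t9}, add states with some successor in Z. Z1 = {t0, t1, t3, t4, t6, t7, t8, t9}; fixed.
Sat(EF (p | (~b & p))) = {t0, t1, t3, t4, t6, t7, t8, t9}
t5 ∉ Sat(EF (p | (~b & p))) = {t0, t1, t3, t4, t6, t7, t8, t9}, so the formula does not hold at t5.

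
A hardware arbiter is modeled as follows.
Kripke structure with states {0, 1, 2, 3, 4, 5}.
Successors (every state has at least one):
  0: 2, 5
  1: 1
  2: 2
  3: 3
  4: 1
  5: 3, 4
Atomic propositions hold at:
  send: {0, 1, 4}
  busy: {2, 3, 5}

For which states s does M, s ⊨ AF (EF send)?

EF send: least fixpoint, start Z0 = {0, 1, 4}, add states with some successor in Z. Z1 = {0, 1, 4, 5}; fixed.
Sat(EF send) = {0, 1, 4, 5}
AF (EF send): least fixpoint, start Z0 = {0, 1, 4, 5}, add states with every successor in Z. Already a fixed point.
Sat(AF (EF send)) = {0, 1, 4, 5}

{0, 1, 4, 5}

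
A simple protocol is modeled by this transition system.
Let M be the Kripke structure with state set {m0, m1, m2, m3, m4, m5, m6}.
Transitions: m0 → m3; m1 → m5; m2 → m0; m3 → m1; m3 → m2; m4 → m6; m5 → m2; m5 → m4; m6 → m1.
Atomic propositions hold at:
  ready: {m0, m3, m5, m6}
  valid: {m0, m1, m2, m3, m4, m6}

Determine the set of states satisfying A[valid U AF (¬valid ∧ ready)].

{m1, m4, m5, m6}

Sat(¬valid) = {m5}
Sat(¬valid ∧ ready) = {m5}
AF (¬valid ∧ ready): least fixpoint, start Z0 = {m5}, add states with every successor in Z. Z1 = {m1, m5}; Z2 = {m1, m5, m6}; Z3 = {m1, m4, m5, m6}; fixed.
Sat(AF (¬valid ∧ ready)) = {m1, m4, m5, m6}
A[valid U AF (¬valid ∧ ready)]: least fixpoint, start Z0 = Sat(AF (¬valid ∧ ready)) = {m1, m4, m5, m6}, add states in Sat(valid) with every successor in Z. Already a fixed point.
Sat(A[valid U AF (¬valid ∧ ready)]) = {m1, m4, m5, m6}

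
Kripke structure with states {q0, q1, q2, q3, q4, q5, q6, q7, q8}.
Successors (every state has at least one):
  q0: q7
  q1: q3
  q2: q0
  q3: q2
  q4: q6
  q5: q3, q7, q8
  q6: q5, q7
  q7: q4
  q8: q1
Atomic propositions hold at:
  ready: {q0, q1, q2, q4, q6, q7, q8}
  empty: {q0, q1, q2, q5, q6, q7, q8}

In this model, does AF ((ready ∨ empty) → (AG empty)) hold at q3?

Yes

Sat(ready ∨ empty) = {q0, q1, q2, q4, q5, q6, q7, q8}
AG empty: greatest fixpoint, start Z0 = {q0, q1, q2, q5, q6, q7, q8}, keep only states in Sat with every successor in Z. Z1 = {q0, q2, q6, q8}; Z2 = {q2}; Z3 = ∅; fixed.
Sat(AG empty) = ∅
Sat((ready ∨ empty) → (AG empty)) = {q3}
AF ((ready ∨ empty) → (AG empty)): least fixpoint, start Z0 = {q3}, add states with every successor in Z. Z1 = {q1, q3}; Z2 = {q1, q3, q8}; fixed.
Sat(AF ((ready ∨ empty) → (AG empty))) = {q1, q3, q8}
q3 ∈ Sat(AF ((ready ∨ empty) → (AG empty))) = {q1, q3, q8}, so the formula holds at q3.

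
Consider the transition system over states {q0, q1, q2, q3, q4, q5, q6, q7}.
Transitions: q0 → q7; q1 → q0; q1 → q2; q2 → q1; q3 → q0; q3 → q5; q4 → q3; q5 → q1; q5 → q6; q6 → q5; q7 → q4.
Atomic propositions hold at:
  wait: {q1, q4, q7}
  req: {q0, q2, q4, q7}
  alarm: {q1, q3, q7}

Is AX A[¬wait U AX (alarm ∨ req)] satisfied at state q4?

Sat(¬wait) = {q0, q2, q3, q5, q6}
Sat(alarm ∨ req) = {q0, q1, q2, q3, q4, q7}
Sat(AX (alarm ∨ req)) = {s : every successor in {q0, q1, q2, q3, q4, q7}} = {q0, q1, q2, q4, q7}
A[¬wait U AX (alarm ∨ req)]: least fixpoint, start Z0 = Sat(AX (alarm ∨ req)) = {q0, q1, q2, q4, q7}, add states in Sat(¬wait) with every successor in Z. Already a fixed point.
Sat(A[¬wait U AX (alarm ∨ req)]) = {q0, q1, q2, q4, q7}
Sat(AX A[¬wait U AX (alarm ∨ req)]) = {s : every successor in {q0, q1, q2, q4, q7}} = {q0, q1, q2, q7}
q4 ∉ Sat(AX A[¬wait U AX (alarm ∨ req)]) = {q0, q1, q2, q7}, so the formula does not hold at q4.

No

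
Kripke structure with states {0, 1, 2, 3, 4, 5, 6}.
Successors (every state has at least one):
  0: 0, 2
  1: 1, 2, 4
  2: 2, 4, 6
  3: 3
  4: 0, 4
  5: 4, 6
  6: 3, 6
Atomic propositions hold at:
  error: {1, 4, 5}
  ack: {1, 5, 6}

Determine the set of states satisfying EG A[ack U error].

{1, 4, 5}

A[ack U error]: least fixpoint, start Z0 = Sat(error) = {1, 4, 5}, add states in Sat(ack) with every successor in Z. Already a fixed point.
Sat(A[ack U error]) = {1, 4, 5}
EG A[ack U error]: greatest fixpoint, start Z0 = {1, 4, 5}, keep only states in Sat with some successor in Z. Already a fixed point.
Sat(EG A[ack U error]) = {1, 4, 5}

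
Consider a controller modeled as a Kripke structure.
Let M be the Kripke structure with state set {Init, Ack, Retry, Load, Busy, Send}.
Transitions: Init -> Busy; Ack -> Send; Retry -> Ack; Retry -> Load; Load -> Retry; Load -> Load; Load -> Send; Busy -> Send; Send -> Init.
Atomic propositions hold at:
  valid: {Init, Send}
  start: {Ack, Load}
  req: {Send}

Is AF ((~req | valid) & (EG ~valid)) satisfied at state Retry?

Sat(~req) = {Init, Ack, Retry, Load, Busy}
Sat(~req | valid) = {Init, Ack, Retry, Load, Busy, Send}
Sat(~valid) = {Ack, Retry, Load, Busy}
EG ~valid: greatest fixpoint, start Z0 = {Ack, Retry, Load, Busy}, keep only states in Sat with some successor in Z. Z1 = {Retry, Load}; fixed.
Sat(EG ~valid) = {Retry, Load}
Sat((~req | valid) & (EG ~valid)) = {Retry, Load}
AF ((~req | valid) & (EG ~valid)): least fixpoint, start Z0 = {Retry, Load}, add states with every successor in Z. Already a fixed point.
Sat(AF ((~req | valid) & (EG ~valid))) = {Retry, Load}
Retry ∈ Sat(AF ((~req | valid) & (EG ~valid))) = {Retry, Load}, so the formula holds at Retry.

Yes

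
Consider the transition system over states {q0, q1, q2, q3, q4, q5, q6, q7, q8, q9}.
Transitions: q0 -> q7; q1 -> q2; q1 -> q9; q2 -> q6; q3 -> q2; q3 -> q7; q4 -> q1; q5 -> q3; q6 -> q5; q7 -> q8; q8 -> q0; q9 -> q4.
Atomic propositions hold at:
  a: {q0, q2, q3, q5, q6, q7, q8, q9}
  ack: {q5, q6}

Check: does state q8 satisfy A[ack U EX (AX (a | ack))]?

Yes

Sat(a | ack) = {q0, q2, q3, q5, q6, q7, q8, q9}
Sat(AX (a | ack)) = {s : every successor in {q0, q2, q3, q5, q6, q7, q8, q9}} = {q0, q1, q2, q3, q5, q6, q7, q8}
Sat(EX (AX (a | ack))) = {s : some successor in {q0, q1, q2, q3, q5, q6, q7, q8}} = {q0, q1, q2, q3, q4, q5, q6, q7, q8}
A[ack U EX (AX (a | ack))]: least fixpoint, start Z0 = Sat(EX (AX (a | ack))) = {q0, q1, q2, q3, q4, q5, q6, q7, q8}, add states in Sat(ack) with every successor in Z. Already a fixed point.
Sat(A[ack U EX (AX (a | ack))]) = {q0, q1, q2, q3, q4, q5, q6, q7, q8}
q8 ∈ Sat(A[ack U EX (AX (a | ack))]) = {q0, q1, q2, q3, q4, q5, q6, q7, q8}, so the formula holds at q8.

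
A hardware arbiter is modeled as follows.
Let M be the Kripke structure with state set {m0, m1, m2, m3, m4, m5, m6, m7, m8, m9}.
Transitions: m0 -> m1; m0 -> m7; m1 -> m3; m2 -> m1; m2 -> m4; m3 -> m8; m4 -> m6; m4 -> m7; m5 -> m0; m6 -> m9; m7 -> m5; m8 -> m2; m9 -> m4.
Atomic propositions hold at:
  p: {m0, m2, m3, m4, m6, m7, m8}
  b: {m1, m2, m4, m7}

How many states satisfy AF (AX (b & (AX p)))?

6

Sat(AX p) = {s : every successor in {m0, m2, m3, m4, m6, m7, m8}} = {m1, m3, m4, m5, m8, m9}
Sat(b & (AX p)) = {m1, m4}
Sat(AX (b & (AX p))) = {s : every successor in {m1, m4}} = {m2, m9}
AF (AX (b & (AX p))): least fixpoint, start Z0 = {m2, m9}, add states with every successor in Z. Z1 = {m2, m6, m8, m9}; Z2 = {m2, m3, m6, m8, m9}; Z3 = {m1, m2, m3, m6, m8, m9}; fixed.
Sat(AF (AX (b & (AX p)))) = {m1, m2, m3, m6, m8, m9}
|Sat(AF (AX (b & (AX p))))| = |{m1, m2, m3, m6, m8, m9}| = 6.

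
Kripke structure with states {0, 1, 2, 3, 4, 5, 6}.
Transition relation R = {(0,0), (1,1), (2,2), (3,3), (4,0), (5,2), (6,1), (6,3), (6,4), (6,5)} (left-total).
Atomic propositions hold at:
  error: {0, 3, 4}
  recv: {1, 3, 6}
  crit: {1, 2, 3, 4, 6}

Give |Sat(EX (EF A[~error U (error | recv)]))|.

5

Sat(~error) = {1, 2, 5, 6}
Sat(error | recv) = {0, 1, 3, 4, 6}
A[~error U (error | recv)]: least fixpoint, start Z0 = Sat((error | recv)) = {0, 1, 3, 4, 6}, add states in Sat(~error) with every successor in Z. Already a fixed point.
Sat(A[~error U (error | recv)]) = {0, 1, 3, 4, 6}
EF A[~error U (error | recv)]: least fixpoint, start Z0 = {0, 1, 3, 4, 6}, add states with some successor in Z. Already a fixed point.
Sat(EF A[~error U (error | recv)]) = {0, 1, 3, 4, 6}
Sat(EX (EF A[~error U (error | recv)])) = {s : some successor in {0, 1, 3, 4, 6}} = {0, 1, 3, 4, 6}
|Sat(EX (EF A[~error U (error | recv)]))| = |{0, 1, 3, 4, 6}| = 5.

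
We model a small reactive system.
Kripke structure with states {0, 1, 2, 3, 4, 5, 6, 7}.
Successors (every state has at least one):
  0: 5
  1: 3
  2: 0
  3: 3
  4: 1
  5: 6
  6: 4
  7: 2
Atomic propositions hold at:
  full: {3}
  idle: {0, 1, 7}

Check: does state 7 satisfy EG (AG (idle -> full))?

Sat(idle -> full) = {2, 3, 4, 5, 6}
AG (idle -> full): greatest fixpoint, start Z0 = {2, 3, 4, 5, 6}, keep only states in Sat with every successor in Z. Z1 = {3, 5, 6}; Z2 = {3, 5}; Z3 = {3}; fixed.
Sat(AG (idle -> full)) = {3}
EG (AG (idle -> full)): greatest fixpoint, start Z0 = {3}, keep only states in Sat with some successor in Z. Already a fixed point.
Sat(EG (AG (idle -> full))) = {3}
7 ∉ Sat(EG (AG (idle -> full))) = {3}, so the formula does not hold at 7.

No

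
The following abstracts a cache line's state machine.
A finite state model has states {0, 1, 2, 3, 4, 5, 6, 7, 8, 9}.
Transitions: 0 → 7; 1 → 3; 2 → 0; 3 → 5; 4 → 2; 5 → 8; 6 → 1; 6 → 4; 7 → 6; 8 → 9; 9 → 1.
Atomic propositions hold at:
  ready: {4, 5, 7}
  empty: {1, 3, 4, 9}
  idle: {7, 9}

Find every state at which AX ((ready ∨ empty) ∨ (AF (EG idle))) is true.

{0, 1, 3, 6, 8, 9}

Sat(ready ∨ empty) = {1, 3, 4, 5, 7, 9}
EG idle: greatest fixpoint, start Z0 = {7, 9}, keep only states in Sat with some successor in Z. Z1 = ∅; fixed.
Sat(EG idle) = ∅
AF (EG idle): least fixpoint, start Z0 = ∅, add states with every successor in Z. Already a fixed point.
Sat(AF (EG idle)) = ∅
Sat((ready ∨ empty) ∨ (AF (EG idle))) = {1, 3, 4, 5, 7, 9}
Sat(AX ((ready ∨ empty) ∨ (AF (EG idle)))) = {s : every successor in {1, 3, 4, 5, 7, 9}} = {0, 1, 3, 6, 8, 9}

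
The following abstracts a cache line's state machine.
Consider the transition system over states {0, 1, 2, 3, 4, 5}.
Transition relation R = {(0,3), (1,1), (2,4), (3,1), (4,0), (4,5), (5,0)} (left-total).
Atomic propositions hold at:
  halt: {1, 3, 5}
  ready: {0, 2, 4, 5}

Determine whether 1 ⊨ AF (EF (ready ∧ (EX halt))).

Sat(EX halt) = {s : some successor in {1, 3, 5}} = {0, 1, 3, 4}
Sat(ready ∧ (EX halt)) = {0, 4}
EF (ready ∧ (EX halt)): least fixpoint, start Z0 = {0, 4}, add states with some successor in Z. Z1 = {0, 2, 4, 5}; fixed.
Sat(EF (ready ∧ (EX halt))) = {0, 2, 4, 5}
AF (EF (ready ∧ (EX halt))): least fixpoint, start Z0 = {0, 2, 4, 5}, add states with every successor in Z. Already a fixed point.
Sat(AF (EF (ready ∧ (EX halt)))) = {0, 2, 4, 5}
1 ∉ Sat(AF (EF (ready ∧ (EX halt)))) = {0, 2, 4, 5}, so the formula does not hold at 1.

No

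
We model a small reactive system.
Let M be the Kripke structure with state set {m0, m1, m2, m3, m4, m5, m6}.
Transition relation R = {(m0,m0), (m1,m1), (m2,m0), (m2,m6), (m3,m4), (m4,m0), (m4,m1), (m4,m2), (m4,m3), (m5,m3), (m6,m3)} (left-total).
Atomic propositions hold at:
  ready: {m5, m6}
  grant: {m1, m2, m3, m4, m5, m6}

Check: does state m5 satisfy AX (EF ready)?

Yes

EF ready: least fixpoint, start Z0 = {m5, m6}, add states with some successor in Z. Z1 = {m2, m5, m6}; Z2 = {m2, m4, m5, m6}; Z3 = {m2, m3, m4, m5, m6}; fixed.
Sat(EF ready) = {m2, m3, m4, m5, m6}
Sat(AX (EF ready)) = {s : every successor in {m2, m3, m4, m5, m6}} = {m3, m5, m6}
m5 ∈ Sat(AX (EF ready)) = {m3, m5, m6}, so the formula holds at m5.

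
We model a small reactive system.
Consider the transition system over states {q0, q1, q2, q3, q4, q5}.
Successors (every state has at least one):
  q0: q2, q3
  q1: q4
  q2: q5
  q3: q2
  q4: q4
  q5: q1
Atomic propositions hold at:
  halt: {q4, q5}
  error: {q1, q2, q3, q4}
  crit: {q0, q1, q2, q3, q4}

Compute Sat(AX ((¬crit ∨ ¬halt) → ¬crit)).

{q1, q2, q4}

Sat(¬crit) = {q5}
Sat(¬halt) = {q0, q1, q2, q3}
Sat(¬crit ∨ ¬halt) = {q0, q1, q2, q3, q5}
Sat((¬crit ∨ ¬halt) → ¬crit) = {q4, q5}
Sat(AX ((¬crit ∨ ¬halt) → ¬crit)) = {s : every successor in {q4, q5}} = {q1, q2, q4}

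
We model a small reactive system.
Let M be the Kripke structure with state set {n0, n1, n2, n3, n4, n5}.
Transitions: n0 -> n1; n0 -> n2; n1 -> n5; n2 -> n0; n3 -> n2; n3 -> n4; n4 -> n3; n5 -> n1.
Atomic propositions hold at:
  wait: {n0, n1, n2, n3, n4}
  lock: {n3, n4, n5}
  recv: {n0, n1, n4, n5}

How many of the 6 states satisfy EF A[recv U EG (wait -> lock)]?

2

Sat(wait -> lock) = {n3, n4, n5}
EG (wait -> lock): greatest fixpoint, start Z0 = {n3, n4, n5}, keep only states in Sat with some successor in Z. Z1 = {n3, n4}; fixed.
Sat(EG (wait -> lock)) = {n3, n4}
A[recv U EG (wait -> lock)]: least fixpoint, start Z0 = Sat(EG (wait -> lock)) = {n3, n4}, add states in Sat(recv) with every successor in Z. Already a fixed point.
Sat(A[recv U EG (wait -> lock)]) = {n3, n4}
EF A[recv U EG (wait -> lock)]: least fixpoint, start Z0 = {n3, n4}, add states with some successor in Z. Already a fixed point.
Sat(EF A[recv U EG (wait -> lock)]) = {n3, n4}
|Sat(EF A[recv U EG (wait -> lock)])| = |{n3, n4}| = 2.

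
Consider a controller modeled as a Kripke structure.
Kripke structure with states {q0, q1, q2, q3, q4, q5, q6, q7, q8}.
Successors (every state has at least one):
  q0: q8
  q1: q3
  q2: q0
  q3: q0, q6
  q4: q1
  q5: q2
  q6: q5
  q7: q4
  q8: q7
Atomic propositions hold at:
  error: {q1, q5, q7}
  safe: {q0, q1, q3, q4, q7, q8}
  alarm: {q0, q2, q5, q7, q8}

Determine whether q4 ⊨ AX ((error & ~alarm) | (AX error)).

Sat(~alarm) = {q1, q3, q4, q6}
Sat(error & ~alarm) = {q1}
Sat(AX error) = {s : every successor in {q1, q5, q7}} = {q4, q6, q8}
Sat((error & ~alarm) | (AX error)) = {q1, q4, q6, q8}
Sat(AX ((error & ~alarm) | (AX error))) = {s : every successor in {q1, q4, q6, q8}} = {q0, q4, q7}
q4 ∈ Sat(AX ((error & ~alarm) | (AX error))) = {q0, q4, q7}, so the formula holds at q4.

Yes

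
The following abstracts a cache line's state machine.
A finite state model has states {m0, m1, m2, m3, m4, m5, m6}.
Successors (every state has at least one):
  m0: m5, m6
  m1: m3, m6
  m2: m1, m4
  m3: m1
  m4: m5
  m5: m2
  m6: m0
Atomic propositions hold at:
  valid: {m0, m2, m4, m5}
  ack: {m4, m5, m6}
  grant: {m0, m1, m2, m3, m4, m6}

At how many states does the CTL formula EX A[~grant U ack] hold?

4

Sat(~grant) = {m5}
A[~grant U ack]: least fixpoint, start Z0 = Sat(ack) = {m4, m5, m6}, add states in Sat(~grant) with every successor in Z. Already a fixed point.
Sat(A[~grant U ack]) = {m4, m5, m6}
Sat(EX A[~grant U ack]) = {s : some successor in {m4, m5, m6}} = {m0, m1, m2, m4}
|Sat(EX A[~grant U ack])| = |{m0, m1, m2, m4}| = 4.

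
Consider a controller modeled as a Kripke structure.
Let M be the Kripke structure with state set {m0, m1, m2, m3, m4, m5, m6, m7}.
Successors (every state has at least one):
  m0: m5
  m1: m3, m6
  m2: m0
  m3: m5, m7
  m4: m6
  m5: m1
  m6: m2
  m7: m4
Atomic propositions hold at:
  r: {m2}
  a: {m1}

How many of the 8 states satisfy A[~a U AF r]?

4

Sat(~a) = {m0, m2, m3, m4, m5, m6, m7}
AF r: least fixpoint, start Z0 = {m2}, add states with every successor in Z. Z1 = {m2, m6}; Z2 = {m2, m4, m6}; Z3 = {m2, m4, m6, m7}; fixed.
Sat(AF r) = {m2, m4, m6, m7}
A[~a U AF r]: least fixpoint, start Z0 = Sat(AF r) = {m2, m4, m6, m7}, add states in Sat(~a) with every successor in Z. Already a fixed point.
Sat(A[~a U AF r]) = {m2, m4, m6, m7}
|Sat(A[~a U AF r])| = |{m2, m4, m6, m7}| = 4.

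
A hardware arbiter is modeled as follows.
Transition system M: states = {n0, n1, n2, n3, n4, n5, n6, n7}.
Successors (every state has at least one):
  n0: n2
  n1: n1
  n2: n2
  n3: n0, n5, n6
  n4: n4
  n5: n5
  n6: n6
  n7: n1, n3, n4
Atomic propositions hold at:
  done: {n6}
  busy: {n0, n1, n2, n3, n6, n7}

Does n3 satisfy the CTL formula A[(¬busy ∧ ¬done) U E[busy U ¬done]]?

Yes

Sat(¬busy) = {n4, n5}
Sat(¬done) = {n0, n1, n2, n3, n4, n5, n7}
Sat(¬busy ∧ ¬done) = {n4, n5}
E[busy U ¬done]: least fixpoint, start Z0 = Sat(¬done) = {n0, n1, n2, n3, n4, n5, n7}, add states in Sat(busy) with some successor in Z. Already a fixed point.
Sat(E[busy U ¬done]) = {n0, n1, n2, n3, n4, n5, n7}
A[(¬busy ∧ ¬done) U E[busy U ¬done]]: least fixpoint, start Z0 = Sat(E[busy U ¬done]) = {n0, n1, n2, n3, n4, n5, n7}, add states in Sat(¬busy ∧ ¬done) with every successor in Z. Already a fixed point.
Sat(A[(¬busy ∧ ¬done) U E[busy U ¬done]]) = {n0, n1, n2, n3, n4, n5, n7}
n3 ∈ Sat(A[(¬busy ∧ ¬done) U E[busy U ¬done]]) = {n0, n1, n2, n3, n4, n5, n7}, so the formula holds at n3.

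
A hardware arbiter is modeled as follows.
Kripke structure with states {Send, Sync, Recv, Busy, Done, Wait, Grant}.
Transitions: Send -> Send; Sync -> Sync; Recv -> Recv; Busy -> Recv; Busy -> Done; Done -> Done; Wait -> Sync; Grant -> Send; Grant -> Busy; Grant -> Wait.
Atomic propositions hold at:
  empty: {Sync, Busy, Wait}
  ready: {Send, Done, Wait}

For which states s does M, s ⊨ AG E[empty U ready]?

{Send, Done}

E[empty U ready]: least fixpoint, start Z0 = Sat(ready) = {Send, Done, Wait}, add states in Sat(empty) with some successor in Z. Z1 = {Send, Busy, Done, Wait}; fixed.
Sat(E[empty U ready]) = {Send, Busy, Done, Wait}
AG E[empty U ready]: greatest fixpoint, start Z0 = {Send, Busy, Done, Wait}, keep only states in Sat with every successor in Z. Z1 = {Send, Done}; fixed.
Sat(AG E[empty U ready]) = {Send, Done}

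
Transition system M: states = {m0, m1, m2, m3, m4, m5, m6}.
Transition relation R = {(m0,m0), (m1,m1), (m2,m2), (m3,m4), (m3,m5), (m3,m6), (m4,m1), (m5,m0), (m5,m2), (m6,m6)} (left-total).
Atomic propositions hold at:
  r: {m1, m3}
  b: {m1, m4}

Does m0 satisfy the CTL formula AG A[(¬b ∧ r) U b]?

Sat(¬b) = {m0, m2, m3, m5, m6}
Sat(¬b ∧ r) = {m3}
A[(¬b ∧ r) U b]: least fixpoint, start Z0 = Sat(b) = {m1, m4}, add states in Sat(¬b ∧ r) with every successor in Z. Already a fixed point.
Sat(A[(¬b ∧ r) U b]) = {m1, m4}
AG A[(¬b ∧ r) U b]: greatest fixpoint, start Z0 = {m1, m4}, keep only states in Sat with every successor in Z. Already a fixed point.
Sat(AG A[(¬b ∧ r) U b]) = {m1, m4}
m0 ∉ Sat(AG A[(¬b ∧ r) U b]) = {m1, m4}, so the formula does not hold at m0.

No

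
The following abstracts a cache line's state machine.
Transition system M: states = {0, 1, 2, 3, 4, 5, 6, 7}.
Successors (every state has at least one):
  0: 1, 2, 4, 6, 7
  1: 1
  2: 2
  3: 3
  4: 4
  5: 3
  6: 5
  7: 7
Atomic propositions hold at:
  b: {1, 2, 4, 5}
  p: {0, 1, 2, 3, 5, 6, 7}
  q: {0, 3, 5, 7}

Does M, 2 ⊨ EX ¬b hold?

Sat(¬b) = {0, 3, 6, 7}
Sat(EX ¬b) = {s : some successor in {0, 3, 6, 7}} = {0, 3, 5, 7}
2 ∉ Sat(EX ¬b) = {0, 3, 5, 7}, so the formula does not hold at 2.

No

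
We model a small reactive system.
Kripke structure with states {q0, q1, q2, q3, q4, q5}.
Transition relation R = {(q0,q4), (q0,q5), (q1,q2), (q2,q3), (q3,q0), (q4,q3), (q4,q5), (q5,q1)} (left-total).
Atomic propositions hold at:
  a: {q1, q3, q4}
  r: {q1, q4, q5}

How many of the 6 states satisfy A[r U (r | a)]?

Sat(r | a) = {q1, q3, q4, q5}
A[r U (r | a)]: least fixpoint, start Z0 = Sat((r | a)) = {q1, q3, q4, q5}, add states in Sat(r) with every successor in Z. Already a fixed point.
Sat(A[r U (r | a)]) = {q1, q3, q4, q5}
|Sat(A[r U (r | a)])| = |{q1, q3, q4, q5}| = 4.

4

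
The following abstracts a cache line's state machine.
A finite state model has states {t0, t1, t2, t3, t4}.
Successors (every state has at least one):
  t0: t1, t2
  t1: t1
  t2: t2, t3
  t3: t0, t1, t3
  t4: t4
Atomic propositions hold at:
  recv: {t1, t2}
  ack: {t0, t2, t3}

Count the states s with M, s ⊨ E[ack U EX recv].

4

Sat(EX recv) = {s : some successor in {t1, t2}} = {t0, t1, t2, t3}
E[ack U EX recv]: least fixpoint, start Z0 = Sat(EX recv) = {t0, t1, t2, t3}, add states in Sat(ack) with some successor in Z. Already a fixed point.
Sat(E[ack U EX recv]) = {t0, t1, t2, t3}
|Sat(E[ack U EX recv])| = |{t0, t1, t2, t3}| = 4.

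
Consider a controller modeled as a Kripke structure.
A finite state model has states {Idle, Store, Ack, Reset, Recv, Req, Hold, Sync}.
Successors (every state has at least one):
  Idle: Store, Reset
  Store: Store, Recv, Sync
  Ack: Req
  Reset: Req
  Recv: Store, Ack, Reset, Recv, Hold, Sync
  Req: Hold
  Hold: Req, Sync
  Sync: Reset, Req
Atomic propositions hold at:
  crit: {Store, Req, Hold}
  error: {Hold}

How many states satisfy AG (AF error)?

AF error: least fixpoint, start Z0 = {Hold}, add states with every successor in Z. Z1 = {Req, Hold}; Z2 = {Ack, Reset, Req, Hold}; Z3 = {Ack, Reset, Req, Hold, Sync}; fixed.
Sat(AF error) = {Ack, Reset, Req, Hold, Sync}
AG (AF error): greatest fixpoint, start Z0 = {Ack, Reset, Req, Hold, Sync}, keep only states in Sat with every successor in Z. Already a fixed point.
Sat(AG (AF error)) = {Ack, Reset, Req, Hold, Sync}
|Sat(AG (AF error))| = |{Ack, Reset, Req, Hold, Sync}| = 5.

5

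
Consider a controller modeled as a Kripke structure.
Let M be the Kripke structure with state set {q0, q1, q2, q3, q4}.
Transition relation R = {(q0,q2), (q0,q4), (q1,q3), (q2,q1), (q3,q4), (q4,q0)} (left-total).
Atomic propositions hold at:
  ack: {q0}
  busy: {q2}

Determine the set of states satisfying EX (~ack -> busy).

Sat(~ack) = {q1, q2, q3, q4}
Sat(~ack -> busy) = {q0, q2}
Sat(EX (~ack -> busy)) = {s : some successor in {q0, q2}} = {q0, q4}

{q0, q4}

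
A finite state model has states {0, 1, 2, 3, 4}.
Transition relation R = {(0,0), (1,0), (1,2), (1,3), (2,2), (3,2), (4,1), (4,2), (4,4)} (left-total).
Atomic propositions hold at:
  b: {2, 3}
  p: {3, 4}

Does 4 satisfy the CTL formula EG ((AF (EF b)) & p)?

Yes

EF b: least fixpoint, start Z0 = {2, 3}, add states with some successor in Z. Z1 = {1, 2, 3, 4}; fixed.
Sat(EF b) = {1, 2, 3, 4}
AF (EF b): least fixpoint, start Z0 = {1, 2, 3, 4}, add states with every successor in Z. Already a fixed point.
Sat(AF (EF b)) = {1, 2, 3, 4}
Sat((AF (EF b)) & p) = {3, 4}
EG ((AF (EF b)) & p): greatest fixpoint, start Z0 = {3, 4}, keep only states in Sat with some successor in Z. Z1 = {4}; fixed.
Sat(EG ((AF (EF b)) & p)) = {4}
4 ∈ Sat(EG ((AF (EF b)) & p)) = {4}, so the formula holds at 4.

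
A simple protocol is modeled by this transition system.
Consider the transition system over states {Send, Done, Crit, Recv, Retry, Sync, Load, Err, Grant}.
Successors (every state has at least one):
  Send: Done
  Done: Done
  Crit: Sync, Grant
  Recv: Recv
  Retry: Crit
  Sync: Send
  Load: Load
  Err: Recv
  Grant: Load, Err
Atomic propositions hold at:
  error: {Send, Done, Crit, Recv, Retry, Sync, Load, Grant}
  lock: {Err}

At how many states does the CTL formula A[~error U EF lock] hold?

4

Sat(~error) = {Err}
EF lock: least fixpoint, start Z0 = {Err}, add states with some successor in Z. Z1 = {Err, Grant}; Z2 = {Crit, Err, Grant}; Z3 = {Crit, Retry, Err, Grant}; fixed.
Sat(EF lock) = {Crit, Retry, Err, Grant}
A[~error U EF lock]: least fixpoint, start Z0 = Sat(EF lock) = {Crit, Retry, Err, Grant}, add states in Sat(~error) with every successor in Z. Already a fixed point.
Sat(A[~error U EF lock]) = {Crit, Retry, Err, Grant}
|Sat(A[~error U EF lock])| = |{Crit, Retry, Err, Grant}| = 4.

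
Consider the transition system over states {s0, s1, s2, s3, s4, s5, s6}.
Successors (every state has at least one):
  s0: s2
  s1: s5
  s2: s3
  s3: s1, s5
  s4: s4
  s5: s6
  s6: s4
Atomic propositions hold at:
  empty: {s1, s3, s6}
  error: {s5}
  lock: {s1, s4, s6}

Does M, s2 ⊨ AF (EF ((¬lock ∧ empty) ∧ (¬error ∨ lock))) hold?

Yes

Sat(¬lock) = {s0, s2, s3, s5}
Sat(¬lock ∧ empty) = {s3}
Sat(¬error) = {s0, s1, s2, s3, s4, s6}
Sat(¬error ∨ lock) = {s0, s1, s2, s3, s4, s6}
Sat((¬lock ∧ empty) ∧ (¬error ∨ lock)) = {s3}
EF ((¬lock ∧ empty) ∧ (¬error ∨ lock)): least fixpoint, start Z0 = {s3}, add states with some successor in Z. Z1 = {s2, s3}; Z2 = {s0, s2, s3}; fixed.
Sat(EF ((¬lock ∧ empty) ∧ (¬error ∨ lock))) = {s0, s2, s3}
AF (EF ((¬lock ∧ empty) ∧ (¬error ∨ lock))): least fixpoint, start Z0 = {s0, s2, s3}, add states with every successor in Z. Already a fixed point.
Sat(AF (EF ((¬lock ∧ empty) ∧ (¬error ∨ lock)))) = {s0, s2, s3}
s2 ∈ Sat(AF (EF ((¬lock ∧ empty) ∧ (¬error ∨ lock)))) = {s0, s2, s3}, so the formula holds at s2.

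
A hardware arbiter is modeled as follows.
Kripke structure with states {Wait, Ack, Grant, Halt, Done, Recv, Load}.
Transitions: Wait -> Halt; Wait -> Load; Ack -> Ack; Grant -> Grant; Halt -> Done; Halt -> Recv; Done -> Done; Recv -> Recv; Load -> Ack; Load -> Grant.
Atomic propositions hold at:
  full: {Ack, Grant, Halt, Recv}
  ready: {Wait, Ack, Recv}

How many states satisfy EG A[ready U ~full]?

Sat(~full) = {Wait, Done, Load}
A[ready U ~full]: least fixpoint, start Z0 = Sat(~full) = {Wait, Done, Load}, add states in Sat(ready) with every successor in Z. Already a fixed point.
Sat(A[ready U ~full]) = {Wait, Done, Load}
EG A[ready U ~full]: greatest fixpoint, start Z0 = {Wait, Done, Load}, keep only states in Sat with some successor in Z. Z1 = {Wait, Done}; Z2 = {Done}; fixed.
Sat(EG A[ready U ~full]) = {Done}
|Sat(EG A[ready U ~full])| = |{Done}| = 1.

1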